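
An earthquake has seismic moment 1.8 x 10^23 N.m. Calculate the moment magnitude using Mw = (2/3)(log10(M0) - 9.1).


log10(M0) = log10(1.8 x 10^23) = 23.2553
Mw = 2/3 * (23.2553 - 9.1)
= 2/3 * 14.1553
= 9.44

9.44


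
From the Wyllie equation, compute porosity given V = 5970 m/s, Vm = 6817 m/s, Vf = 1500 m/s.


1/V - 1/Vm = 1/5970 - 1/6817 = 2.081e-05
1/Vf - 1/Vm = 1/1500 - 1/6817 = 0.00051997
phi = 2.081e-05 / 0.00051997 = 0.04

0.04


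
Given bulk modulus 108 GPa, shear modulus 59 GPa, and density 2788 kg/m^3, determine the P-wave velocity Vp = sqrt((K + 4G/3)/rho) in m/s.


First compute the effective modulus:
K + 4G/3 = 108e9 + 4*59e9/3 = 186666666666.67 Pa
Then divide by density:
186666666666.67 / 2788 = 66953610.7126 Pa/(kg/m^3)
Take the square root:
Vp = sqrt(66953610.7126) = 8182.52 m/s

8182.52


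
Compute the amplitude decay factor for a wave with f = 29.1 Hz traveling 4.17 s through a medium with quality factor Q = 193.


pi*f*t/Q = pi*29.1*4.17/193 = 1.975248
A/A0 = exp(-1.975248) = 0.138727

0.138727


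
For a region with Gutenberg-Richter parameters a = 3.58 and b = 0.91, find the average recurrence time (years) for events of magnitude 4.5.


log10(N) = 3.58 - 0.91*4.5 = -0.515
N = 10^-0.515 = 0.305492
T = 1/N = 1/0.305492 = 3.2734 years

3.2734


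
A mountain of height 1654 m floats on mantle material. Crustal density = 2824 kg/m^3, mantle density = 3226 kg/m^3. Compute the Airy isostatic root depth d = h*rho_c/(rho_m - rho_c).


rho_m - rho_c = 3226 - 2824 = 402
d = 1654 * 2824 / 402
= 4670896 / 402
= 11619.14 m

11619.14


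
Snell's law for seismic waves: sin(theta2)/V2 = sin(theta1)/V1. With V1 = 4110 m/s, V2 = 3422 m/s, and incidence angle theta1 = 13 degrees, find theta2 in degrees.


sin(theta1) = sin(13 deg) = 0.224951
sin(theta2) = V2/V1 * sin(theta1) = 3422/4110 * 0.224951 = 0.187295
theta2 = arcsin(0.187295) = 10.795 degrees

10.795


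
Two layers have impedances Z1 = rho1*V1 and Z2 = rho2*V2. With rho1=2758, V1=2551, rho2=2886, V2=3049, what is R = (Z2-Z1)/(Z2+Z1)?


Z1 = 2758 * 2551 = 7035658
Z2 = 2886 * 3049 = 8799414
R = (8799414 - 7035658) / (8799414 + 7035658) = 1763756 / 15835072 = 0.1114

0.1114


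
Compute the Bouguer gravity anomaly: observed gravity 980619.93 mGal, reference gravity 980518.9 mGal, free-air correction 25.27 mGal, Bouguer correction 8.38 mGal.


BA = g_obs - g_ref + FAC - BC
= 980619.93 - 980518.9 + 25.27 - 8.38
= 117.92 mGal

117.92


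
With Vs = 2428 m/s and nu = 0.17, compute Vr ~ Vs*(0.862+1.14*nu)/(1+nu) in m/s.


Numerator factor = 0.862 + 1.14*0.17 = 1.0558
Denominator = 1 + 0.17 = 1.17
Vr = 2428 * 1.0558 / 1.17 = 2191.01 m/s

2191.01


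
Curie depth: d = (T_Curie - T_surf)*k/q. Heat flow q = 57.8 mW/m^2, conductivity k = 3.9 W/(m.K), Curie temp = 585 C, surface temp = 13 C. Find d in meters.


T_Curie - T_surf = 585 - 13 = 572 C
Convert q to W/m^2: 57.8 mW/m^2 = 0.0578 W/m^2
d = 572 * 3.9 / 0.0578 = 38595.16 m

38595.16


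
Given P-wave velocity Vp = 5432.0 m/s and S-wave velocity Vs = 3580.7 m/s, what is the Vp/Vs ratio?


Vp/Vs = 5432.0 / 3580.7
= 1.517

1.517


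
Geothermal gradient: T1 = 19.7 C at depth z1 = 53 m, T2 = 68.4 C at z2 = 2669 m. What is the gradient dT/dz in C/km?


dT = 68.4 - 19.7 = 48.7 C
dz = 2669 - 53 = 2616 m
gradient = dT/dz * 1000 = 48.7/2616 * 1000 = 18.6162 C/km

18.6162


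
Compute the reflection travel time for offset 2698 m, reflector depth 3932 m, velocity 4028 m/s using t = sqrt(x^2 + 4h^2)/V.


x^2 + 4h^2 = 2698^2 + 4*3932^2 = 7279204 + 61842496 = 69121700
sqrt(69121700) = 8313.9461
t = 8313.9461 / 4028 = 2.064 s

2.064


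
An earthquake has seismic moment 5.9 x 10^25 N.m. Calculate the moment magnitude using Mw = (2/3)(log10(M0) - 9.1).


log10(M0) = log10(5.9 x 10^25) = 25.7709
Mw = 2/3 * (25.7709 - 9.1)
= 2/3 * 16.6709
= 11.11

11.11


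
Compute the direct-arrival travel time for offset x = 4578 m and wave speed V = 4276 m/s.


t = x / V
= 4578 / 4276
= 1.0706 s

1.0706


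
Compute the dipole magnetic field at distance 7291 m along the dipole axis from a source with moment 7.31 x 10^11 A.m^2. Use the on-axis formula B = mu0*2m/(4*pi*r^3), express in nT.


m = 7.31 x 10^11 = 731000000000 A.m^2
2m = 1462000000000 A.m^2
r^3 = 7291^3 = 387579943171
B = (4pi*10^-7) * 1462000000000 / (4*pi * 387579943171) * 1e9
= 1837203.383819 / 4870473208579.05 * 1e9
= 377.2125 nT

377.2125


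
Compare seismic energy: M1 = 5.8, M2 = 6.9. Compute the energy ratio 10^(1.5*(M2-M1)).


M2 - M1 = 6.9 - 5.8 = 1.1
1.5 * 1.1 = 1.65
ratio = 10^1.65 = 44.67

44.67


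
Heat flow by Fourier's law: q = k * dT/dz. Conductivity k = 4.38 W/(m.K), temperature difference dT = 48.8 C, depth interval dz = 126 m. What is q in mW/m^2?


q = k * dT / dz * 1000
= 4.38 * 48.8 / 126 * 1000
= 1.696381 * 1000
= 1696.381 mW/m^2

1696.381


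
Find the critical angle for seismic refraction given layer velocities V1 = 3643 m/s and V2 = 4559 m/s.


V1/V2 = 3643/4559 = 0.799079
theta_c = arcsin(0.799079) = 53.0422 degrees

53.0422


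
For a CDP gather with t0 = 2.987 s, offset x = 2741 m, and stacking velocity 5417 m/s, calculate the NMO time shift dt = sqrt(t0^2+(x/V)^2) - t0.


x/Vnmo = 2741/5417 = 0.506
(x/Vnmo)^2 = 0.256036
t0^2 = 8.922169
sqrt(8.922169 + 0.256036) = 3.029555
dt = 3.029555 - 2.987 = 0.042555

0.042555


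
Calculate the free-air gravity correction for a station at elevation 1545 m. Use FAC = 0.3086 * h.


FAC = 0.3086 * h
= 0.3086 * 1545
= 476.787 mGal

476.787


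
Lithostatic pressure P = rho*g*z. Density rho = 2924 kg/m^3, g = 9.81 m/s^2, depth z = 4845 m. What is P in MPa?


P = rho * g * z / 1e6
= 2924 * 9.81 * 4845 / 1e6
= 138976111.8 / 1e6
= 138.9761 MPa

138.9761


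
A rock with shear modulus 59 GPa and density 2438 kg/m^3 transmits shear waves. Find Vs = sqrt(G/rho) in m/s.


Convert G to Pa: G = 59e9 Pa
Compute G/rho = 59e9 / 2438 = 24200164.0689
Vs = sqrt(24200164.0689) = 4919.37 m/s

4919.37


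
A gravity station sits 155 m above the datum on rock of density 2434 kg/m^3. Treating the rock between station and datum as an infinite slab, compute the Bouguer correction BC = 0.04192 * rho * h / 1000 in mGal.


BC = 0.04192 * rho * h / 1000
= 0.04192 * 2434 * 155 / 1000
= 15.8152 mGal

15.8152


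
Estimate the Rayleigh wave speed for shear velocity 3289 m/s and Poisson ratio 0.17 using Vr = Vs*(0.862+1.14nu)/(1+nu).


Numerator factor = 0.862 + 1.14*0.17 = 1.0558
Denominator = 1 + 0.17 = 1.17
Vr = 3289 * 1.0558 / 1.17 = 2967.97 m/s

2967.97


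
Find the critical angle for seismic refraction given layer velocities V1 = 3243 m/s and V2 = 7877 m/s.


V1/V2 = 3243/7877 = 0.411705
theta_c = arcsin(0.411705) = 24.312 degrees

24.312


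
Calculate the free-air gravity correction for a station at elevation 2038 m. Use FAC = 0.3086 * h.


FAC = 0.3086 * h
= 0.3086 * 2038
= 628.9268 mGal

628.9268


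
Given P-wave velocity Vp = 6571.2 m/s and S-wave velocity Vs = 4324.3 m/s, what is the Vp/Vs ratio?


Vp/Vs = 6571.2 / 4324.3
= 1.5196

1.5196


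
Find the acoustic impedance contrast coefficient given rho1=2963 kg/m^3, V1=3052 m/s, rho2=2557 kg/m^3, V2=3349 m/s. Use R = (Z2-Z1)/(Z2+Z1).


Z1 = 2963 * 3052 = 9043076
Z2 = 2557 * 3349 = 8563393
R = (8563393 - 9043076) / (8563393 + 9043076) = -479683 / 17606469 = -0.0272

-0.0272


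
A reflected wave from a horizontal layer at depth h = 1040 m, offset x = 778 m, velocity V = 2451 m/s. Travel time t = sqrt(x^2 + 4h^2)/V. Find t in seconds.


x^2 + 4h^2 = 778^2 + 4*1040^2 = 605284 + 4326400 = 4931684
sqrt(4931684) = 2220.7395
t = 2220.7395 / 2451 = 0.9061 s

0.9061


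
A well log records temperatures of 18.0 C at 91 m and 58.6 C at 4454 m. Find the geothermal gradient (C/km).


dT = 58.6 - 18.0 = 40.6 C
dz = 4454 - 91 = 4363 m
gradient = dT/dz * 1000 = 40.6/4363 * 1000 = 9.3055 C/km

9.3055


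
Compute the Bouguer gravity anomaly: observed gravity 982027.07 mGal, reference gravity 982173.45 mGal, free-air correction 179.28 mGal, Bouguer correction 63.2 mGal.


BA = g_obs - g_ref + FAC - BC
= 982027.07 - 982173.45 + 179.28 - 63.2
= -30.3 mGal

-30.3


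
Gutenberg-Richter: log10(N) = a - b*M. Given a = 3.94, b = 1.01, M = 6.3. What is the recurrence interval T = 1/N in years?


log10(N) = 3.94 - 1.01*6.3 = -2.423
N = 10^-2.423 = 0.003776
T = 1/N = 1/0.003776 = 264.85 years

264.85


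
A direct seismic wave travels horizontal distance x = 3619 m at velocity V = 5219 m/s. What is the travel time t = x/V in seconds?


t = x / V
= 3619 / 5219
= 0.6934 s

0.6934


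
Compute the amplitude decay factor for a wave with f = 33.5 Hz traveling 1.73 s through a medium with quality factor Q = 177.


pi*f*t/Q = pi*33.5*1.73/177 = 1.02865
A/A0 = exp(-1.02865) = 0.357489

0.357489


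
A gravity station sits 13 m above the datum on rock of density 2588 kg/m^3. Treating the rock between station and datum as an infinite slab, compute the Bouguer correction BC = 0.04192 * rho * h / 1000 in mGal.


BC = 0.04192 * rho * h / 1000
= 0.04192 * 2588 * 13 / 1000
= 1.4104 mGal

1.4104


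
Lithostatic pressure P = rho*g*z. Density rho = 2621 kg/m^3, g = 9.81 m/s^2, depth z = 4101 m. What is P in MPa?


P = rho * g * z / 1e6
= 2621 * 9.81 * 4101 / 1e6
= 105444953.01 / 1e6
= 105.445 MPa

105.445


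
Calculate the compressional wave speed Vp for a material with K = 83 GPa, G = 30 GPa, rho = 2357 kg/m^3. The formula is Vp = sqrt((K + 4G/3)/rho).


First compute the effective modulus:
K + 4G/3 = 83e9 + 4*30e9/3 = 123000000000.0 Pa
Then divide by density:
123000000000.0 / 2357 = 52184980.9079 Pa/(kg/m^3)
Take the square root:
Vp = sqrt(52184980.9079) = 7223.92 m/s

7223.92


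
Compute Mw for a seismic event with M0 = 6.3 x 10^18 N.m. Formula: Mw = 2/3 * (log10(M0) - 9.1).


log10(M0) = log10(6.3 x 10^18) = 18.7993
Mw = 2/3 * (18.7993 - 9.1)
= 2/3 * 9.6993
= 6.47

6.47


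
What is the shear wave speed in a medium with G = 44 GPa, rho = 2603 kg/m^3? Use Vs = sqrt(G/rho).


Convert G to Pa: G = 44e9 Pa
Compute G/rho = 44e9 / 2603 = 16903572.8006
Vs = sqrt(16903572.8006) = 4111.4 m/s

4111.4


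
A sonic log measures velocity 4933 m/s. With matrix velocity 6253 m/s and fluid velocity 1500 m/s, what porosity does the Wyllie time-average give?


1/V - 1/Vm = 1/4933 - 1/6253 = 4.279e-05
1/Vf - 1/Vm = 1/1500 - 1/6253 = 0.00050674
phi = 4.279e-05 / 0.00050674 = 0.0844

0.0844


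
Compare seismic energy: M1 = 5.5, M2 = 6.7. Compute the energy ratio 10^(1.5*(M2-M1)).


M2 - M1 = 6.7 - 5.5 = 1.2
1.5 * 1.2 = 1.8
ratio = 10^1.8 = 63.1

63.1


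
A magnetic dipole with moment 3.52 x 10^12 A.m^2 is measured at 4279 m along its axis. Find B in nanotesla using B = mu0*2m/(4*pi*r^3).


m = 3.52 x 10^12 = 3520000000000 A.m^2
2m = 7040000000000 A.m^2
r^3 = 4279^3 = 78347809639
B = (4pi*10^-7) * 7040000000000 / (4*pi * 78347809639) * 1e9
= 8846724.912509 / 984547612746.94 * 1e9
= 8985.5735 nT

8985.5735


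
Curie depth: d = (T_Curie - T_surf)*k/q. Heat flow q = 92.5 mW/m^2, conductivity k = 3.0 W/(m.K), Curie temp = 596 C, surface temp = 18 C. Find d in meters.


T_Curie - T_surf = 596 - 18 = 578 C
Convert q to W/m^2: 92.5 mW/m^2 = 0.0925 W/m^2
d = 578 * 3.0 / 0.0925 = 18745.95 m

18745.95


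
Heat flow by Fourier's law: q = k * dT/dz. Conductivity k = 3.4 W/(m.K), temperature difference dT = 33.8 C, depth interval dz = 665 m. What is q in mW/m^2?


q = k * dT / dz * 1000
= 3.4 * 33.8 / 665 * 1000
= 0.172812 * 1000
= 172.812 mW/m^2

172.812


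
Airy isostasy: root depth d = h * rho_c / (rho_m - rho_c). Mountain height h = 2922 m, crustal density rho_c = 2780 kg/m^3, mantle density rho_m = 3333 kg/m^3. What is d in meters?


rho_m - rho_c = 3333 - 2780 = 553
d = 2922 * 2780 / 553
= 8123160 / 553
= 14689.26 m

14689.26


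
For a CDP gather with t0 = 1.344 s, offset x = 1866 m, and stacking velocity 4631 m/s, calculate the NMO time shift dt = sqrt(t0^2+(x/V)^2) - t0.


x/Vnmo = 1866/4631 = 0.402937
(x/Vnmo)^2 = 0.162358
t0^2 = 1.806336
sqrt(1.806336 + 0.162358) = 1.403102
dt = 1.403102 - 1.344 = 0.059102

0.059102


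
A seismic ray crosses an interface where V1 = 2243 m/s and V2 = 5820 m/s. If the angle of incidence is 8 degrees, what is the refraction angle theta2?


sin(theta1) = sin(8 deg) = 0.139173
sin(theta2) = V2/V1 * sin(theta1) = 5820/2243 * 0.139173 = 0.361118
theta2 = arcsin(0.361118) = 21.1689 degrees

21.1689


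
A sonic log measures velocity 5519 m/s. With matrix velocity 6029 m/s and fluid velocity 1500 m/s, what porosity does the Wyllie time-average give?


1/V - 1/Vm = 1/5519 - 1/6029 = 1.533e-05
1/Vf - 1/Vm = 1/1500 - 1/6029 = 0.0005008
phi = 1.533e-05 / 0.0005008 = 0.0306

0.0306


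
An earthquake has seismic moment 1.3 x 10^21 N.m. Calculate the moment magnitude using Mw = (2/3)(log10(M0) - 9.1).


log10(M0) = log10(1.3 x 10^21) = 21.1139
Mw = 2/3 * (21.1139 - 9.1)
= 2/3 * 12.0139
= 8.01

8.01


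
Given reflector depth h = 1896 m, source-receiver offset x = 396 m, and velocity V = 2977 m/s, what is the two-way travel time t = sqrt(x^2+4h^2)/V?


x^2 + 4h^2 = 396^2 + 4*1896^2 = 156816 + 14379264 = 14536080
sqrt(14536080) = 3812.6211
t = 3812.6211 / 2977 = 1.2807 s

1.2807


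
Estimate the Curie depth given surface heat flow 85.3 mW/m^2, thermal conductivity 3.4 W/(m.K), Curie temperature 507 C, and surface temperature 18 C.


T_Curie - T_surf = 507 - 18 = 489 C
Convert q to W/m^2: 85.3 mW/m^2 = 0.0853 W/m^2
d = 489 * 3.4 / 0.0853 = 19491.21 m

19491.21


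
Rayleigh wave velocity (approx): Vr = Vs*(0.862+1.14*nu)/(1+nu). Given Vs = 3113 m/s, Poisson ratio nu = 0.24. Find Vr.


Numerator factor = 0.862 + 1.14*0.24 = 1.1356
Denominator = 1 + 0.24 = 1.24
Vr = 3113 * 1.1356 / 1.24 = 2850.91 m/s

2850.91


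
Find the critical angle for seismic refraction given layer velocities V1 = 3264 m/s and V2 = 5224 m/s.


V1/V2 = 3264/5224 = 0.624809
theta_c = arcsin(0.624809) = 38.6681 degrees

38.6681


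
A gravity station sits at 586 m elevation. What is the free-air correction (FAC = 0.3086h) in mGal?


FAC = 0.3086 * h
= 0.3086 * 586
= 180.8396 mGal

180.8396


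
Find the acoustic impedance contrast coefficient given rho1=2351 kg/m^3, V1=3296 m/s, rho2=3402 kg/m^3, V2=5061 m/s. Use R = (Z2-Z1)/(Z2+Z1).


Z1 = 2351 * 3296 = 7748896
Z2 = 3402 * 5061 = 17217522
R = (17217522 - 7748896) / (17217522 + 7748896) = 9468626 / 24966418 = 0.3793

0.3793


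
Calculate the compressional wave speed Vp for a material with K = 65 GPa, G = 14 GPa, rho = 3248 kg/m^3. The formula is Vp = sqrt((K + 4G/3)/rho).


First compute the effective modulus:
K + 4G/3 = 65e9 + 4*14e9/3 = 83666666666.67 Pa
Then divide by density:
83666666666.67 / 3248 = 25759441.7077 Pa/(kg/m^3)
Take the square root:
Vp = sqrt(25759441.7077) = 5075.38 m/s

5075.38


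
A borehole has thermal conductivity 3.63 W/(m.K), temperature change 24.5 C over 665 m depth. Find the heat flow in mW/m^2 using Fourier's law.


q = k * dT / dz * 1000
= 3.63 * 24.5 / 665 * 1000
= 0.133737 * 1000
= 133.7368 mW/m^2

133.7368


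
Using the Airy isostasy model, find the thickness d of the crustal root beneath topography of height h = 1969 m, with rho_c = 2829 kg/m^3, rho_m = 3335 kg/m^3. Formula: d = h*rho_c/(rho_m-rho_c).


rho_m - rho_c = 3335 - 2829 = 506
d = 1969 * 2829 / 506
= 5570301 / 506
= 11008.5 m

11008.5


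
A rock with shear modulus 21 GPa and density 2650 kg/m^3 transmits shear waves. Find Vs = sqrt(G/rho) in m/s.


Convert G to Pa: G = 21e9 Pa
Compute G/rho = 21e9 / 2650 = 7924528.3019
Vs = sqrt(7924528.3019) = 2815.05 m/s

2815.05


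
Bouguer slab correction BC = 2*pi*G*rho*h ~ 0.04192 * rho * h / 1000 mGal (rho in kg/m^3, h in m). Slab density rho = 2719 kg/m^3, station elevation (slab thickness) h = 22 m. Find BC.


BC = 0.04192 * rho * h / 1000
= 0.04192 * 2719 * 22 / 1000
= 2.5076 mGal

2.5076


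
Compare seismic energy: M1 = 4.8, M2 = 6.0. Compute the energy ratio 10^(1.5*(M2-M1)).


M2 - M1 = 6.0 - 4.8 = 1.2
1.5 * 1.2 = 1.8
ratio = 10^1.8 = 63.1

63.1


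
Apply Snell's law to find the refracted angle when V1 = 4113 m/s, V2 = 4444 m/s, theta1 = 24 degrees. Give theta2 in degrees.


sin(theta1) = sin(24 deg) = 0.406737
sin(theta2) = V2/V1 * sin(theta1) = 4444/4113 * 0.406737 = 0.439469
theta2 = arcsin(0.439469) = 26.07 degrees

26.07


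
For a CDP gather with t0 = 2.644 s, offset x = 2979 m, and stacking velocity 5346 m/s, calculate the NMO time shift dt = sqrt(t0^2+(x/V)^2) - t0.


x/Vnmo = 2979/5346 = 0.557239
(x/Vnmo)^2 = 0.310515
t0^2 = 6.990736
sqrt(6.990736 + 0.310515) = 2.702083
dt = 2.702083 - 2.644 = 0.058083

0.058083


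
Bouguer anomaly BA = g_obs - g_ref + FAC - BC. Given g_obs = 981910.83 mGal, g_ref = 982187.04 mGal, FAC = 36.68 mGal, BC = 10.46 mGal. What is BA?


BA = g_obs - g_ref + FAC - BC
= 981910.83 - 982187.04 + 36.68 - 10.46
= -249.99 mGal

-249.99


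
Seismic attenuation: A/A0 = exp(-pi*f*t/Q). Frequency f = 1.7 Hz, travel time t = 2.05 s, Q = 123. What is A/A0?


pi*f*t/Q = pi*1.7*2.05/123 = 0.089012
A/A0 = exp(-0.089012) = 0.914835

0.914835


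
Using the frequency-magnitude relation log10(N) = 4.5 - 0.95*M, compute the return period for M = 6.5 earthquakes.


log10(N) = 4.5 - 0.95*6.5 = -1.675
N = 10^-1.675 = 0.021135
T = 1/N = 1/0.021135 = 47.3151 years

47.3151


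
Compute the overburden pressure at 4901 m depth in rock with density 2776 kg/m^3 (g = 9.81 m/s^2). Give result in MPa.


P = rho * g * z / 1e6
= 2776 * 9.81 * 4901 / 1e6
= 133466776.56 / 1e6
= 133.4668 MPa

133.4668


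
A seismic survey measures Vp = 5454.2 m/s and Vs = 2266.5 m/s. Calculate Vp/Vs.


Vp/Vs = 5454.2 / 2266.5
= 2.4064

2.4064


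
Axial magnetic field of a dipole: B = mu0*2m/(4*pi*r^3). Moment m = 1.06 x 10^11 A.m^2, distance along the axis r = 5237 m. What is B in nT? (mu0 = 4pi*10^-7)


m = 1.06 x 10^11 = 106000000000 A.m^2
2m = 212000000000 A.m^2
r^3 = 5237^3 = 143630847053
B = (4pi*10^-7) * 212000000000 / (4*pi * 143630847053) * 1e9
= 266407.057024 / 1804918455722.34 * 1e9
= 147.6006 nT

147.6006


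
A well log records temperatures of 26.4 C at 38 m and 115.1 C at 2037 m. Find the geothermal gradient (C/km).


dT = 115.1 - 26.4 = 88.7 C
dz = 2037 - 38 = 1999 m
gradient = dT/dz * 1000 = 88.7/1999 * 1000 = 44.3722 C/km

44.3722


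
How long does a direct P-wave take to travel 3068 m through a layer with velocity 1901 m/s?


t = x / V
= 3068 / 1901
= 1.6139 s

1.6139


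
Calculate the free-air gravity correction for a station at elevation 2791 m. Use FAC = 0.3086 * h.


FAC = 0.3086 * h
= 0.3086 * 2791
= 861.3026 mGal

861.3026


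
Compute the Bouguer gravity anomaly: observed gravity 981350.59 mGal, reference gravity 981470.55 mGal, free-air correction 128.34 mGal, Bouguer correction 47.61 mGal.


BA = g_obs - g_ref + FAC - BC
= 981350.59 - 981470.55 + 128.34 - 47.61
= -39.23 mGal

-39.23


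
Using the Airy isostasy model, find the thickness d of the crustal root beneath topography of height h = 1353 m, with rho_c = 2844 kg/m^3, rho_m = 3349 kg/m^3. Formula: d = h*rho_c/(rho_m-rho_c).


rho_m - rho_c = 3349 - 2844 = 505
d = 1353 * 2844 / 505
= 3847932 / 505
= 7619.67 m

7619.67


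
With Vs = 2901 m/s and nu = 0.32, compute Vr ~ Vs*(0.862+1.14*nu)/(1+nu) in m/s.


Numerator factor = 0.862 + 1.14*0.32 = 1.2268
Denominator = 1 + 0.32 = 1.32
Vr = 2901 * 1.2268 / 1.32 = 2696.17 m/s

2696.17


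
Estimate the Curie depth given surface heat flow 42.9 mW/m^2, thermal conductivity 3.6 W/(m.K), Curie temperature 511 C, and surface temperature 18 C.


T_Curie - T_surf = 511 - 18 = 493 C
Convert q to W/m^2: 42.9 mW/m^2 = 0.0429 W/m^2
d = 493 * 3.6 / 0.0429 = 41370.63 m

41370.63


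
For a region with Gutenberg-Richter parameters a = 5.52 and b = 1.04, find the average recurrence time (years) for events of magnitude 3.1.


log10(N) = 5.52 - 1.04*3.1 = 2.296
N = 10^2.296 = 197.696964
T = 1/N = 1/197.696964 = 0.0051 years

0.0051


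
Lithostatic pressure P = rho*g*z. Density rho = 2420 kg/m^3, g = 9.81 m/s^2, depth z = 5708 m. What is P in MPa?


P = rho * g * z / 1e6
= 2420 * 9.81 * 5708 / 1e6
= 135509061.6 / 1e6
= 135.5091 MPa

135.5091


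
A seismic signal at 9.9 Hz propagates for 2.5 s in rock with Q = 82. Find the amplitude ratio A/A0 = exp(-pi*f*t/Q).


pi*f*t/Q = pi*9.9*2.5/82 = 0.948225
A/A0 = exp(-0.948225) = 0.387428

0.387428


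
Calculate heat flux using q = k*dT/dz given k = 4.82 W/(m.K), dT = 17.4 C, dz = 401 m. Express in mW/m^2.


q = k * dT / dz * 1000
= 4.82 * 17.4 / 401 * 1000
= 0.209147 * 1000
= 209.1471 mW/m^2

209.1471


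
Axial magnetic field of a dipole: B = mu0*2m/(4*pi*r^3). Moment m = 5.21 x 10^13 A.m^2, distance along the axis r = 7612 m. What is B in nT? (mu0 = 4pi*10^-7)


m = 5.21 x 10^13 = 52100000000000 A.m^2
2m = 104200000000000 A.m^2
r^3 = 7612^3 = 441058644928
B = (4pi*10^-7) * 104200000000000 / (4*pi * 441058644928) * 1e9
= 130941581.801623 / 5542506394832.3 * 1e9
= 23624.9762 nT

23624.9762


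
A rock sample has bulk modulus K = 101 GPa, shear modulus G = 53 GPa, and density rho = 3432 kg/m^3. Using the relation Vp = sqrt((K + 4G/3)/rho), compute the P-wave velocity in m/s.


First compute the effective modulus:
K + 4G/3 = 101e9 + 4*53e9/3 = 171666666666.67 Pa
Then divide by density:
171666666666.67 / 3432 = 50019425.0194 Pa/(kg/m^3)
Take the square root:
Vp = sqrt(50019425.0194) = 7072.44 m/s

7072.44


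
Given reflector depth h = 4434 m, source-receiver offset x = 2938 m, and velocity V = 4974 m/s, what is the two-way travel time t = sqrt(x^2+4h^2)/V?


x^2 + 4h^2 = 2938^2 + 4*4434^2 = 8631844 + 78641424 = 87273268
sqrt(87273268) = 9342.0163
t = 9342.0163 / 4974 = 1.8782 s

1.8782


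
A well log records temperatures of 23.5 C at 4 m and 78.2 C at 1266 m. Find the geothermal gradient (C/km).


dT = 78.2 - 23.5 = 54.7 C
dz = 1266 - 4 = 1262 m
gradient = dT/dz * 1000 = 54.7/1262 * 1000 = 43.3439 C/km

43.3439


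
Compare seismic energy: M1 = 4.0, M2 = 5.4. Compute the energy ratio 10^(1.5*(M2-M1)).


M2 - M1 = 5.4 - 4.0 = 1.4
1.5 * 1.4 = 2.1
ratio = 10^2.1 = 125.89

125.89


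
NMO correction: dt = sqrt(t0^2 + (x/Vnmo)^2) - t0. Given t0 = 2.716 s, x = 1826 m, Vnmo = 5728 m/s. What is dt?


x/Vnmo = 1826/5728 = 0.318785
(x/Vnmo)^2 = 0.101624
t0^2 = 7.376656
sqrt(7.376656 + 0.101624) = 2.734644
dt = 2.734644 - 2.716 = 0.018644

0.018644


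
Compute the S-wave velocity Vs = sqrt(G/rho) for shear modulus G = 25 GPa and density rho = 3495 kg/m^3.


Convert G to Pa: G = 25e9 Pa
Compute G/rho = 25e9 / 3495 = 7153075.8226
Vs = sqrt(7153075.8226) = 2674.52 m/s

2674.52


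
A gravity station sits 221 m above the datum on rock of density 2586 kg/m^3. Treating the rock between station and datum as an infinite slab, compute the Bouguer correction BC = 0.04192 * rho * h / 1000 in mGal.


BC = 0.04192 * rho * h / 1000
= 0.04192 * 2586 * 221 / 1000
= 23.9575 mGal

23.9575


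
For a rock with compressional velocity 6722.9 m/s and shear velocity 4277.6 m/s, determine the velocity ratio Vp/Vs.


Vp/Vs = 6722.9 / 4277.6
= 1.5717

1.5717


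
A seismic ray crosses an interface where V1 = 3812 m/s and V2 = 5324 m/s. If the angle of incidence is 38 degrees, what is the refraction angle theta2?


sin(theta1) = sin(38 deg) = 0.615661
sin(theta2) = V2/V1 * sin(theta1) = 5324/3812 * 0.615661 = 0.859859
theta2 = arcsin(0.859859) = 59.3007 degrees

59.3007


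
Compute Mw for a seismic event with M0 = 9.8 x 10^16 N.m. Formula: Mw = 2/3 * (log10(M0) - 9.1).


log10(M0) = log10(9.8 x 10^16) = 16.9912
Mw = 2/3 * (16.9912 - 9.1)
= 2/3 * 7.8912
= 5.26

5.26


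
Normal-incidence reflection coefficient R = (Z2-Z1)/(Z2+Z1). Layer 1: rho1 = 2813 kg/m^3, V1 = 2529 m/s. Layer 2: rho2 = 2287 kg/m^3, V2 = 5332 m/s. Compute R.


Z1 = 2813 * 2529 = 7114077
Z2 = 2287 * 5332 = 12194284
R = (12194284 - 7114077) / (12194284 + 7114077) = 5080207 / 19308361 = 0.2631

0.2631


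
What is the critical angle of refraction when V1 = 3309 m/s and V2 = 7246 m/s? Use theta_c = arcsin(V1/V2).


V1/V2 = 3309/7246 = 0.456666
theta_c = arcsin(0.456666) = 27.1722 degrees

27.1722


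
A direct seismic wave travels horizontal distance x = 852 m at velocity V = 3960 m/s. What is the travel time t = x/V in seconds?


t = x / V
= 852 / 3960
= 0.2152 s

0.2152


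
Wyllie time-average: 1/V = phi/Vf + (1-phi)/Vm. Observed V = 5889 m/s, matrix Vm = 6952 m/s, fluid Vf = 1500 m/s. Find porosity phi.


1/V - 1/Vm = 1/5889 - 1/6952 = 2.596e-05
1/Vf - 1/Vm = 1/1500 - 1/6952 = 0.00052282
phi = 2.596e-05 / 0.00052282 = 0.0497

0.0497


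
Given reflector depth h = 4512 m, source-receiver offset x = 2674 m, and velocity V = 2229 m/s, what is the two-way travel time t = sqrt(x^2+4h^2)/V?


x^2 + 4h^2 = 2674^2 + 4*4512^2 = 7150276 + 81432576 = 88582852
sqrt(88582852) = 9411.8464
t = 9411.8464 / 2229 = 4.2225 s

4.2225


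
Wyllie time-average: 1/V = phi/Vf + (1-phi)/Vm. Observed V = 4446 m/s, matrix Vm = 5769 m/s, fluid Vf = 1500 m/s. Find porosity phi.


1/V - 1/Vm = 1/4446 - 1/5769 = 5.158e-05
1/Vf - 1/Vm = 1/1500 - 1/5769 = 0.00049333
phi = 5.158e-05 / 0.00049333 = 0.1046

0.1046


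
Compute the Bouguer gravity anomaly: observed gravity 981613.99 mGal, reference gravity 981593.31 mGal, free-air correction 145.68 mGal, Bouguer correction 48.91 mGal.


BA = g_obs - g_ref + FAC - BC
= 981613.99 - 981593.31 + 145.68 - 48.91
= 117.45 mGal

117.45


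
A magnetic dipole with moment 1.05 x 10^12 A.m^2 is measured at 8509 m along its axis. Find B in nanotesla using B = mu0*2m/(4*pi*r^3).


m = 1.05 x 10^12 = 1050000000000 A.m^2
2m = 2100000000000 A.m^2
r^3 = 8509^3 = 616077816229
B = (4pi*10^-7) * 2100000000000 / (4*pi * 616077816229) * 1e9
= 2638937.829015 / 7741862166018.68 * 1e9
= 340.866 nT

340.866


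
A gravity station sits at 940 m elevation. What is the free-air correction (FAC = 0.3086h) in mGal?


FAC = 0.3086 * h
= 0.3086 * 940
= 290.084 mGal

290.084


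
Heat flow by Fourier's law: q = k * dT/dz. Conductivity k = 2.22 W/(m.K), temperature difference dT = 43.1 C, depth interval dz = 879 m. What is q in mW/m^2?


q = k * dT / dz * 1000
= 2.22 * 43.1 / 879 * 1000
= 0.108853 * 1000
= 108.8532 mW/m^2

108.8532


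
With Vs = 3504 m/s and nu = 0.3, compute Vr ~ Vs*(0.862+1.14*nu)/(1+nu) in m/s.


Numerator factor = 0.862 + 1.14*0.3 = 1.204
Denominator = 1 + 0.3 = 1.3
Vr = 3504 * 1.204 / 1.3 = 3245.24 m/s

3245.24


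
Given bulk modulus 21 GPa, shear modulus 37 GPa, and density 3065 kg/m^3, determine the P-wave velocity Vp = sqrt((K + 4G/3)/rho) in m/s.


First compute the effective modulus:
K + 4G/3 = 21e9 + 4*37e9/3 = 70333333333.33 Pa
Then divide by density:
70333333333.33 / 3065 = 22947253.9424 Pa/(kg/m^3)
Take the square root:
Vp = sqrt(22947253.9424) = 4790.33 m/s

4790.33


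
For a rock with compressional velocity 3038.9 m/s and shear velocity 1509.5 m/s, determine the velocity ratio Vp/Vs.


Vp/Vs = 3038.9 / 1509.5
= 2.0132

2.0132


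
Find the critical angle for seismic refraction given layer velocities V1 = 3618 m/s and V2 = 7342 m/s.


V1/V2 = 3618/7342 = 0.492781
theta_c = arcsin(0.492781) = 29.5236 degrees

29.5236


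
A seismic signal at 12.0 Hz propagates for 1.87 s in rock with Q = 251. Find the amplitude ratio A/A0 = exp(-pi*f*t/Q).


pi*f*t/Q = pi*12.0*1.87/251 = 0.280866
A/A0 = exp(-0.280866) = 0.75513

0.75513


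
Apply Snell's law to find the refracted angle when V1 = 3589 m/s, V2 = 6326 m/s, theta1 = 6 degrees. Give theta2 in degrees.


sin(theta1) = sin(6 deg) = 0.104528
sin(theta2) = V2/V1 * sin(theta1) = 6326/3589 * 0.104528 = 0.184243
theta2 = arcsin(0.184243) = 10.617 degrees

10.617


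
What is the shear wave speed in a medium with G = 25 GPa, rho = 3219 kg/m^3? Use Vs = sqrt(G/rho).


Convert G to Pa: G = 25e9 Pa
Compute G/rho = 25e9 / 3219 = 7766387.0767
Vs = sqrt(7766387.0767) = 2786.82 m/s

2786.82


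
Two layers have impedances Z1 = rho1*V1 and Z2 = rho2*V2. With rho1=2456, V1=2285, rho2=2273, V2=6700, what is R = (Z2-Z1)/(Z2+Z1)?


Z1 = 2456 * 2285 = 5611960
Z2 = 2273 * 6700 = 15229100
R = (15229100 - 5611960) / (15229100 + 5611960) = 9617140 / 20841060 = 0.4615

0.4615


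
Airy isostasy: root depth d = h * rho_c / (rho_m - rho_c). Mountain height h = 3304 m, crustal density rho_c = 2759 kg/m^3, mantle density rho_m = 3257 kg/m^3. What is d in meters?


rho_m - rho_c = 3257 - 2759 = 498
d = 3304 * 2759 / 498
= 9115736 / 498
= 18304.69 m

18304.69


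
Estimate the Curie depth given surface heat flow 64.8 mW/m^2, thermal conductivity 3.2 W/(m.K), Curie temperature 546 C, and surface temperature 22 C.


T_Curie - T_surf = 546 - 22 = 524 C
Convert q to W/m^2: 64.8 mW/m^2 = 0.0648 W/m^2
d = 524 * 3.2 / 0.0648 = 25876.54 m

25876.54


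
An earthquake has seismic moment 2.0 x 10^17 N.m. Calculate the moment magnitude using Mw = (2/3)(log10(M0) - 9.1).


log10(M0) = log10(2.0 x 10^17) = 17.301
Mw = 2/3 * (17.301 - 9.1)
= 2/3 * 8.201
= 5.47

5.47


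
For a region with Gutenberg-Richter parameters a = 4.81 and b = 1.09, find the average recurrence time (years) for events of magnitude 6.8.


log10(N) = 4.81 - 1.09*6.8 = -2.602
N = 10^-2.602 = 0.0025
T = 1/N = 1/0.0025 = 399.9447 years

399.9447


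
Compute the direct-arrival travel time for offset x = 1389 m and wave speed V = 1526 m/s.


t = x / V
= 1389 / 1526
= 0.9102 s

0.9102


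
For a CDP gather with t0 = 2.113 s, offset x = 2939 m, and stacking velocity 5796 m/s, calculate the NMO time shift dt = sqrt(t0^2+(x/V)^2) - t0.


x/Vnmo = 2939/5796 = 0.507074
(x/Vnmo)^2 = 0.257124
t0^2 = 4.464769
sqrt(4.464769 + 0.257124) = 2.172992
dt = 2.172992 - 2.113 = 0.059992

0.059992


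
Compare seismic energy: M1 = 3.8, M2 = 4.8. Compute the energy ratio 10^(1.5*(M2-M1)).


M2 - M1 = 4.8 - 3.8 = 1.0
1.5 * 1.0 = 1.5
ratio = 10^1.5 = 31.62

31.62


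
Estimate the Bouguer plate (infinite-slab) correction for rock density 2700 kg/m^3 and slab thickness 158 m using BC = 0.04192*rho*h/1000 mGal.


BC = 0.04192 * rho * h / 1000
= 0.04192 * 2700 * 158 / 1000
= 17.8831 mGal

17.8831


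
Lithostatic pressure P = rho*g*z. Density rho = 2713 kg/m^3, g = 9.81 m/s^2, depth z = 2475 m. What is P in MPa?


P = rho * g * z / 1e6
= 2713 * 9.81 * 2475 / 1e6
= 65870961.75 / 1e6
= 65.871 MPa

65.871


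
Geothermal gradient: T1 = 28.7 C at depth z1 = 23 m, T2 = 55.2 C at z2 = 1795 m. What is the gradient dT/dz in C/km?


dT = 55.2 - 28.7 = 26.5 C
dz = 1795 - 23 = 1772 m
gradient = dT/dz * 1000 = 26.5/1772 * 1000 = 14.9549 C/km

14.9549


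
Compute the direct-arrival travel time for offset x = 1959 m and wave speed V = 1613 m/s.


t = x / V
= 1959 / 1613
= 1.2145 s

1.2145


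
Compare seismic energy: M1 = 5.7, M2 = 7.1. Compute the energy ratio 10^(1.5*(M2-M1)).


M2 - M1 = 7.1 - 5.7 = 1.4
1.5 * 1.4 = 2.1
ratio = 10^2.1 = 125.89

125.89


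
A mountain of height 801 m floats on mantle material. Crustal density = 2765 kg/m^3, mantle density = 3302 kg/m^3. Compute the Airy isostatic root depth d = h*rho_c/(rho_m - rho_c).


rho_m - rho_c = 3302 - 2765 = 537
d = 801 * 2765 / 537
= 2214765 / 537
= 4124.33 m

4124.33


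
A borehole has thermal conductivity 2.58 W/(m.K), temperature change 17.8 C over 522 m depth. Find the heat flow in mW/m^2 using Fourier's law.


q = k * dT / dz * 1000
= 2.58 * 17.8 / 522 * 1000
= 0.087977 * 1000
= 87.977 mW/m^2

87.977


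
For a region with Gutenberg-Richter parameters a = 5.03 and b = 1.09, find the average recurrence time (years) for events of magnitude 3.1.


log10(N) = 5.03 - 1.09*3.1 = 1.651
N = 10^1.651 = 44.77133
T = 1/N = 1/44.77133 = 0.0223 years

0.0223


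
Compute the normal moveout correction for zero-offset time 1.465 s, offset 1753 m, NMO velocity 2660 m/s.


x/Vnmo = 1753/2660 = 0.659023
(x/Vnmo)^2 = 0.434311
t0^2 = 2.146225
sqrt(2.146225 + 0.434311) = 1.606405
dt = 1.606405 - 1.465 = 0.141405

0.141405


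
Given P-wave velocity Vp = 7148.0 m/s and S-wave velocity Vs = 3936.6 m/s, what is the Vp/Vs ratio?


Vp/Vs = 7148.0 / 3936.6
= 1.8158

1.8158


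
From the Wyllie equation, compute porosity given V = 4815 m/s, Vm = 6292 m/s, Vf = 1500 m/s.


1/V - 1/Vm = 1/4815 - 1/6292 = 4.875e-05
1/Vf - 1/Vm = 1/1500 - 1/6292 = 0.00050773
phi = 4.875e-05 / 0.00050773 = 0.096

0.096


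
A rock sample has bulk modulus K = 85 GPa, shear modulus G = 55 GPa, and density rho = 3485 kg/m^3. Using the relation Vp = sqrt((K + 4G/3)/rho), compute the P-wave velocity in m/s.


First compute the effective modulus:
K + 4G/3 = 85e9 + 4*55e9/3 = 158333333333.33 Pa
Then divide by density:
158333333333.33 / 3485 = 45432807.2692 Pa/(kg/m^3)
Take the square root:
Vp = sqrt(45432807.2692) = 6740.39 m/s

6740.39


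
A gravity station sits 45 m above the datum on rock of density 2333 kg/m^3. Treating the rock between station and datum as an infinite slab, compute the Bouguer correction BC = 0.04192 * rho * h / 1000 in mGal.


BC = 0.04192 * rho * h / 1000
= 0.04192 * 2333 * 45 / 1000
= 4.401 mGal

4.401


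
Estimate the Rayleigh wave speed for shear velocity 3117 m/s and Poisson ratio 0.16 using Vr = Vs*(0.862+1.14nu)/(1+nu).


Numerator factor = 0.862 + 1.14*0.16 = 1.0444
Denominator = 1 + 0.16 = 1.16
Vr = 3117 * 1.0444 / 1.16 = 2806.37 m/s

2806.37


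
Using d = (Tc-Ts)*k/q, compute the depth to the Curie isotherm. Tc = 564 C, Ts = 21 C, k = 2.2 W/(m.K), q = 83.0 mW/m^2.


T_Curie - T_surf = 564 - 21 = 543 C
Convert q to W/m^2: 83.0 mW/m^2 = 0.083 W/m^2
d = 543 * 2.2 / 0.083 = 14392.77 m

14392.77


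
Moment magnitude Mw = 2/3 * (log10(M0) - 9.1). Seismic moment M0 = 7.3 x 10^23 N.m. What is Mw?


log10(M0) = log10(7.3 x 10^23) = 23.8633
Mw = 2/3 * (23.8633 - 9.1)
= 2/3 * 14.7633
= 9.84

9.84


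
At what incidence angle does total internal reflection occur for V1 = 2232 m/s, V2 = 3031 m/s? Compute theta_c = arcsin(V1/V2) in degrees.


V1/V2 = 2232/3031 = 0.736391
theta_c = arcsin(0.736391) = 47.4249 degrees

47.4249


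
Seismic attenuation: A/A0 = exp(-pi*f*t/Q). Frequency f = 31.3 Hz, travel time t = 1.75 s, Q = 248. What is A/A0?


pi*f*t/Q = pi*31.3*1.75/248 = 0.693874
A/A0 = exp(-0.693874) = 0.499637

0.499637


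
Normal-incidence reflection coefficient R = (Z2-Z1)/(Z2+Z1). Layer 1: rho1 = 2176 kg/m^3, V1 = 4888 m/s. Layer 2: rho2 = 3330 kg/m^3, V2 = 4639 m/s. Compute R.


Z1 = 2176 * 4888 = 10636288
Z2 = 3330 * 4639 = 15447870
R = (15447870 - 10636288) / (15447870 + 10636288) = 4811582 / 26084158 = 0.1845

0.1845


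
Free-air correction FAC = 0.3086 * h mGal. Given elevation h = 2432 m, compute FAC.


FAC = 0.3086 * h
= 0.3086 * 2432
= 750.5152 mGal

750.5152


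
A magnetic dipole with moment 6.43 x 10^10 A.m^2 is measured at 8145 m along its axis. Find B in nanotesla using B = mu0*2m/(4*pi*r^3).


m = 6.43 x 10^10 = 64300000000 A.m^2
2m = 128600000000 A.m^2
r^3 = 8145^3 = 540347648625
B = (4pi*10^-7) * 128600000000 / (4*pi * 540347648625) * 1e9
= 161603.526101 / 6790208813219.28 * 1e9
= 23.7995 nT

23.7995


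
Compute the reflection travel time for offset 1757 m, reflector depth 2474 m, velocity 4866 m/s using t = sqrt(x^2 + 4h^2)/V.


x^2 + 4h^2 = 1757^2 + 4*2474^2 = 3087049 + 24482704 = 27569753
sqrt(27569753) = 5250.6907
t = 5250.6907 / 4866 = 1.0791 s

1.0791


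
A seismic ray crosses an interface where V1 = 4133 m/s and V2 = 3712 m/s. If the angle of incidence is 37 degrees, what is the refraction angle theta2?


sin(theta1) = sin(37 deg) = 0.601815
sin(theta2) = V2/V1 * sin(theta1) = 3712/4133 * 0.601815 = 0.540512
theta2 = arcsin(0.540512) = 32.7185 degrees

32.7185


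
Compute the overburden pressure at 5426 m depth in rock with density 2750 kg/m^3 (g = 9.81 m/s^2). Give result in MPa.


P = rho * g * z / 1e6
= 2750 * 9.81 * 5426 / 1e6
= 146379915.0 / 1e6
= 146.3799 MPa

146.3799


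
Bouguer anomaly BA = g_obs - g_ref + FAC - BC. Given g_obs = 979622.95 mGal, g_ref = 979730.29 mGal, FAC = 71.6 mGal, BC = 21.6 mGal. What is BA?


BA = g_obs - g_ref + FAC - BC
= 979622.95 - 979730.29 + 71.6 - 21.6
= -57.34 mGal

-57.34


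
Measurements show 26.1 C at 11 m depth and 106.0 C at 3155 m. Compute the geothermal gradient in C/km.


dT = 106.0 - 26.1 = 79.9 C
dz = 3155 - 11 = 3144 m
gradient = dT/dz * 1000 = 79.9/3144 * 1000 = 25.4135 C/km

25.4135


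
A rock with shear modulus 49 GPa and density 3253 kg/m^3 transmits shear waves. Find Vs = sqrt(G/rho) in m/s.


Convert G to Pa: G = 49e9 Pa
Compute G/rho = 49e9 / 3253 = 15063018.7519
Vs = sqrt(15063018.7519) = 3881.11 m/s

3881.11


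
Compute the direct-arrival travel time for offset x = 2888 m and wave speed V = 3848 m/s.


t = x / V
= 2888 / 3848
= 0.7505 s

0.7505


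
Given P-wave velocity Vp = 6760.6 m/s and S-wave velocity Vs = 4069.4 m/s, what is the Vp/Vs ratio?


Vp/Vs = 6760.6 / 4069.4
= 1.6613

1.6613


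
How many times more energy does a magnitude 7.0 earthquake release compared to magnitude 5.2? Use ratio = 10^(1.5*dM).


M2 - M1 = 7.0 - 5.2 = 1.8
1.5 * 1.8 = 2.7
ratio = 10^2.7 = 501.19

501.19


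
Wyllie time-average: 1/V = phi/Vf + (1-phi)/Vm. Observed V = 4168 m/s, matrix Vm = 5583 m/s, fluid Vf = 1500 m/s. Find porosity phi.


1/V - 1/Vm = 1/4168 - 1/5583 = 6.081e-05
1/Vf - 1/Vm = 1/1500 - 1/5583 = 0.00048755
phi = 6.081e-05 / 0.00048755 = 0.1247

0.1247


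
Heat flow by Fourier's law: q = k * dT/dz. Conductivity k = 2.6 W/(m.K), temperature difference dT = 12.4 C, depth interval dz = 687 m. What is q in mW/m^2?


q = k * dT / dz * 1000
= 2.6 * 12.4 / 687 * 1000
= 0.046929 * 1000
= 46.9287 mW/m^2

46.9287


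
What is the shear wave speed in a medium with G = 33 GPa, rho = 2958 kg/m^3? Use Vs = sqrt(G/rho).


Convert G to Pa: G = 33e9 Pa
Compute G/rho = 33e9 / 2958 = 11156186.6126
Vs = sqrt(11156186.6126) = 3340.09 m/s

3340.09


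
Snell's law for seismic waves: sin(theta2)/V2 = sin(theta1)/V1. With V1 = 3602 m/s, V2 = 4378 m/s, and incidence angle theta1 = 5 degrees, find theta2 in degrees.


sin(theta1) = sin(5 deg) = 0.087156
sin(theta2) = V2/V1 * sin(theta1) = 4378/3602 * 0.087156 = 0.105932
theta2 = arcsin(0.105932) = 6.0809 degrees

6.0809


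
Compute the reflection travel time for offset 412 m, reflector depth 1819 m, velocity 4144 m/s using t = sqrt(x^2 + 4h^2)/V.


x^2 + 4h^2 = 412^2 + 4*1819^2 = 169744 + 13235044 = 13404788
sqrt(13404788) = 3661.255
t = 3661.255 / 4144 = 0.8835 s

0.8835


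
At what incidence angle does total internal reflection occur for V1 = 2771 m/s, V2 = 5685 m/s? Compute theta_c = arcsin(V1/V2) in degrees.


V1/V2 = 2771/5685 = 0.487423
theta_c = arcsin(0.487423) = 29.1713 degrees

29.1713


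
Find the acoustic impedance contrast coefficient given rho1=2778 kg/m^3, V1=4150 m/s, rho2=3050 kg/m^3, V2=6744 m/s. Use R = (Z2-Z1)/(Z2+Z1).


Z1 = 2778 * 4150 = 11528700
Z2 = 3050 * 6744 = 20569200
R = (20569200 - 11528700) / (20569200 + 11528700) = 9040500 / 32097900 = 0.2817

0.2817


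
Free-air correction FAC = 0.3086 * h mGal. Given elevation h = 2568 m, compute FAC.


FAC = 0.3086 * h
= 0.3086 * 2568
= 792.4848 mGal

792.4848


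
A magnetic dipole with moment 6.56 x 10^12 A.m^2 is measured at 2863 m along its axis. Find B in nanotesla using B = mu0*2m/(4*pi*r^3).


m = 6.56 x 10^12 = 6560000000000 A.m^2
2m = 13120000000000 A.m^2
r^3 = 2863^3 = 23467349647
B = (4pi*10^-7) * 13120000000000 / (4*pi * 23467349647) * 1e9
= 16487078.246039 / 294899413000.95 * 1e9
= 55907.4638 nT

55907.4638


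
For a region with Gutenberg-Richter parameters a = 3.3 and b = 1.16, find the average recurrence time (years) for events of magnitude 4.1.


log10(N) = 3.3 - 1.16*4.1 = -1.456
N = 10^-1.456 = 0.034995
T = 1/N = 1/0.034995 = 28.5759 years

28.5759
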